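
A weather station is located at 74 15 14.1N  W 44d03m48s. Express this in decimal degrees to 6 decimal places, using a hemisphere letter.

Lat: 74° + 15/60 + 14.1/3600 = 74 + 0.250000 + 0.003917 = 74.2539167
Longitude: 44 + 3/60 + 48/3600 = 44.0633333

74.253917° N, 44.063333° W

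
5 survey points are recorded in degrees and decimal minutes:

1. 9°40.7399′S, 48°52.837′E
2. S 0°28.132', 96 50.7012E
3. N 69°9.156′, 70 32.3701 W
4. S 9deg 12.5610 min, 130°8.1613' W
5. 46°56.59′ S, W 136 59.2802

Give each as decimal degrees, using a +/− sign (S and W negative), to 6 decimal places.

1. -9.678998, 48.880617
2. -0.468867, 96.845020
3. 69.152600, -70.539502
4. -9.209350, -130.136022
5. -46.943167, -136.988003

Point 1:
  Latitude: 9 + 40.7399/60 = 9.6789983
  S → negative
  Longitude: 48 + 52.837/60 = 48.8806167
  E ⇒ keep positive
Point 2:
  Lat: 0 + 28.132/60 = 0.4688667
  S ⇒ negate
  λ: 50.7012′ = 0.845020°; total 96.8450200
  E ⇒ keep positive
Point 3:
  Lat: 9.156′ = 0.152600°; total 69.1526000
  N → positive
  Lon: 32.3701′ = 0.539502°; total 70.5395017
  W → negative
Point 4:
  Lat: 9 + 12.561/60 = 9.2093500
  S ⇒ negate
  Lon: 8.1613′ = 0.136022°; total 130.1360217
  hemisphere W, so the sign is −
Point 5:
  Lat: 46 + 56.59/60 = 46.9431667
  S → negative
  Longitude: 136 + 59.2802/60 = 136.9880033
  W → negative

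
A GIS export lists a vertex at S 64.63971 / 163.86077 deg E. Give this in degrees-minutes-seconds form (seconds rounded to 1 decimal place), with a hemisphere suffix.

64°38′23.0″ S, 163°51′38.8″ E

Lat: 0.639710° → 38.38260′; 0.38260 × 60 = 22.956″
Lon: 0.860770° → 51.64620′; 0.64620 × 60 = 38.772″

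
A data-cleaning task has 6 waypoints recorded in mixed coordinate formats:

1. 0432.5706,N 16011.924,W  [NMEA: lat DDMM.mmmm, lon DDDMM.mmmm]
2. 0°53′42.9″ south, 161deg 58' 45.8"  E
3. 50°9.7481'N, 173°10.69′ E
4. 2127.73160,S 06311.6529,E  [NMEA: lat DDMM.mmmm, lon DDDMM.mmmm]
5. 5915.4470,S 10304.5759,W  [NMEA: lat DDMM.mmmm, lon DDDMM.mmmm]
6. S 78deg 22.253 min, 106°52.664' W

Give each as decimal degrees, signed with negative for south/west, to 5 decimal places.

Point 1:
  Latitude: degrees = first 2 digits = 4, minutes = 32.5706; 4 + 32.5706/60 = 4.542843
  N → positive
  Lon: degrees = first 3 digits = 160, minutes = 11.924; 160 + 11.924/60 = 160.198733
  W → negative
Point 2:
  Latitude: 0 + 53/60 + 42.9/3600 = 0.895250
  S ⇒ negate
  λ: 58′ + 45.8″ = 58.76333′; 161 + 58.76333/60 = 161.979389
  E ⇒ keep positive
Point 3:
  Latitude: 9.7481′ = 0.162468°; total 50.162468
  N → positive
  Lon: 173 + 10.69/60 = 173.178167
  E ⇒ keep positive
Point 4:
  φ: degrees = first 2 digits = 21, minutes = 27.7316; 21 + 27.7316/60 = 21.462193
  S → negative
  Lon: split at 3 digits → 063° and 11.6529′; 63 + 11.6529/60 = 63.194215
  E ⇒ keep positive
Point 5:
  φ: split at 2 digits → 59° and 15.447′; 59 + 15.447/60 = 59.257450
  S → negative
  λ: split at 3 digits → 103° and 4.5759′; 103 + 4.5759/60 = 103.076265
  W ⇒ negate
Point 6:
  Latitude: 78 + 22.253/60 = 78.370883
  S ⇒ negate
  λ: 106 + 52.664/60 = 106.877733
  W → negative

1. 4.54284, -160.19873
2. -0.89525, 161.97939
3. 50.16247, 173.17817
4. -21.46219, 63.19422
5. -59.25745, -103.07627
6. -78.37088, -106.87773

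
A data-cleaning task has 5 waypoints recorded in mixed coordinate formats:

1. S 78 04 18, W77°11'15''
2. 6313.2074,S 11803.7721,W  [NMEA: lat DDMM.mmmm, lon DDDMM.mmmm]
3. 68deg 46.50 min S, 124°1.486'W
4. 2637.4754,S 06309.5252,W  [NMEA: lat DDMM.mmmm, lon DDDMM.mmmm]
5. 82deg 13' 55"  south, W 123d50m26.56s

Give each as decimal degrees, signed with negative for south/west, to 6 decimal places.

1. -78.071667, -77.187500
2. -63.220123, -118.062868
3. -68.775000, -124.024767
4. -26.624590, -63.158753
5. -82.231944, -123.840711

Point 1:
  Latitude: 4′ + 18″ = 4.30000′; 78 + 4.30000/60 = 78.0716667
  hemisphere S, so the sign is −
  Longitude: 77° + 11/60 + 15/3600 = 77 + 0.183333 + 0.004167 = 77.1875000
  W → negative
Point 2:
  Lat: split at 2 digits → 63° and 13.2074′; 63 + 13.2074/60 = 63.2201233
  hemisphere S, so the sign is −
  Lon: split at 3 digits → 118° and 3.7721′; 118 + 3.7721/60 = 118.0628683
  W → negative
Point 3:
  Latitude: 68 + 46.5/60 = 68.7750000
  S → negative
  Lon: 1.486′ = 0.024767°; total 124.0247667
  W → negative
Point 4:
  Lat: degrees = first 2 digits = 26, minutes = 37.4754; 26 + 37.4754/60 = 26.6245900
  S ⇒ negate
  Lon: split at 3 digits → 063° and 9.5252′; 63 + 9.5252/60 = 63.1587533
  hemisphere W, so the sign is −
Point 5:
  Lat: 82 + 13/60 + 55/3600 = 82.2319444
  S → negative
  λ: 123 + 50/60 + 26.56/3600 = 123.8407111
  W → negative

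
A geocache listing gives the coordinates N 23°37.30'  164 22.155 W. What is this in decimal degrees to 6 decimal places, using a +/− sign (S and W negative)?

Lat: 37.3′ = 0.621667°; total 23.6216667
N → positive
Lon: 22.155′ = 0.369250°; total 164.3692500
W → negative

23.621667, -164.369250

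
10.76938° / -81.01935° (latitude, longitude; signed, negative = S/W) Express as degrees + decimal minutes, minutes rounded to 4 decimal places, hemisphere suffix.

Lat: minutes = (10.769380 − 10) × 60 = 46.162800
Longitude is negative → W; |value| = 81.019350
λ: 81° + 0.019350 × 60 = 81° 1.161000′

10° 46.1628′ N, 81° 1.1610′ W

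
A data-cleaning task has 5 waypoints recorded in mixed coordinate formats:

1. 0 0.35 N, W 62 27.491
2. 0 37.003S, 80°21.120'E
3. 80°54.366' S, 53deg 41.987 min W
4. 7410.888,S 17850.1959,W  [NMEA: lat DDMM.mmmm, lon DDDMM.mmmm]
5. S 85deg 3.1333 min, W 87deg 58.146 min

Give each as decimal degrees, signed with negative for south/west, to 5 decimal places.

1. 0.00583, -62.45818
2. -0.61672, 80.35200
3. -80.90610, -53.69978
4. -74.18147, -178.83660
5. -85.05222, -87.96910

Point 1:
  Lat: 0 + 0.35/60 = 0.005833
  N → positive
  λ: 27.491′ = 0.458183°; total 62.458183
  W ⇒ negate
Point 2:
  φ: 0 + 37.003/60 = 0.616717
  S → negative
  Longitude: 21.12′ = 0.352000°; total 80.352000
  E ⇒ keep positive
Point 3:
  Latitude: 54.366′ = 0.906100°; total 80.906100
  S → negative
  Longitude: 53 + 41.987/60 = 53.699783
  hemisphere W, so the sign is −
Point 4:
  Latitude: degrees = first 2 digits = 74, minutes = 10.888; 74 + 10.888/60 = 74.181467
  hemisphere S, so the sign is −
  Lon: split at 3 digits → 178° and 50.1959′; 178 + 50.1959/60 = 178.836598
  W → negative
Point 5:
  Latitude: 3.1333′ = 0.052222°; total 85.052222
  S → negative
  Lon: 58.146′ = 0.969100°; total 87.969100
  W ⇒ negate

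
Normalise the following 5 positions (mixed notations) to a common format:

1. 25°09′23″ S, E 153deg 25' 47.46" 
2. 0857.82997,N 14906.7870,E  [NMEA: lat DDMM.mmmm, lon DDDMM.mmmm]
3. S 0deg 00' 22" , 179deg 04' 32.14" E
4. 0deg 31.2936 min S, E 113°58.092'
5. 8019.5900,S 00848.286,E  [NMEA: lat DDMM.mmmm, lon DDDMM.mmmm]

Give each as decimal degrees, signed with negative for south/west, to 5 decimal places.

Point 1:
  Latitude: 9′ + 23″ = 9.38333′; 25 + 9.38333/60 = 25.156389
  hemisphere S, so the sign is −
  Lon: 153 + 25/60 + 47.46/3600 = 153.429850
  E ⇒ keep positive
Point 2:
  Latitude: split at 2 digits → 08° and 57.82997′; 8 + 57.82997/60 = 8.963833
  N ⇒ keep positive
  λ: degrees = first 3 digits = 149, minutes = 6.787; 149 + 6.787/60 = 149.113117
  E ⇒ keep positive
Point 3:
  φ: 0′ + 22″ = 0.36667′; 0 + 0.36667/60 = 0.006111
  S → negative
  λ: 179 + 4/60 + 32.14/3600 = 179.075594
  E → positive
Point 4:
  φ: 0 + 31.2936/60 = 0.521560
  S ⇒ negate
  λ: 58.092′ = 0.968200°; total 113.968200
  E ⇒ keep positive
Point 5:
  Lat: split at 2 digits → 80° and 19.59′; 80 + 19.59/60 = 80.326500
  S ⇒ negate
  Longitude: split at 3 digits → 008° and 48.286′; 8 + 48.286/60 = 8.804767
  E → positive

1. -25.15639, 153.42985
2. 8.96383, 149.11312
3. -0.00611, 179.07559
4. -0.52156, 113.96820
5. -80.32650, 8.80477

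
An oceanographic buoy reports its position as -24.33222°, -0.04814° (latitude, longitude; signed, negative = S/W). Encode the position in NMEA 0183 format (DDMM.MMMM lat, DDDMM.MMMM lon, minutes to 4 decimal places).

2419.9332,S / 00002.8884,W

Latitude is negative → S; |value| = 24.332220
Latitude: minutes = (24.332220 − 24) × 60 = 19.933200
Longitude is negative → W; |value| = 0.048140
Lon: minutes = (0.048140 − 0) × 60 = 2.888400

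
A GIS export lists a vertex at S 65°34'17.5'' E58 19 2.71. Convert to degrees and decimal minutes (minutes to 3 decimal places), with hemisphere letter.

65° 34.292′ S, 58° 19.045′ E

Lat: 34 + 17.5/60 = 34.29167′
Lon: 19 + 2.71/60 = 19.04517′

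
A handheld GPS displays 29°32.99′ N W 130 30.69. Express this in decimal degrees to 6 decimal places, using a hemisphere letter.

29.549833° N, 130.511500° W

Latitude: 32.99′ = 0.549833°; total 29.5498333
λ: 130 + 30.69/60 = 130.5115000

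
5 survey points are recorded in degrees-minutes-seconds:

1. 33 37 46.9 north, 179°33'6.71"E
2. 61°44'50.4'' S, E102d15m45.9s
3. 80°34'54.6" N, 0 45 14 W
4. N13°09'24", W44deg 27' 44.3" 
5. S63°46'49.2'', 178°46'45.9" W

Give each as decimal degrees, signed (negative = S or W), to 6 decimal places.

1. 33.629694, 179.551864
2. -61.747333, 102.262750
3. 80.581833, -0.753889
4. 13.156667, -44.462306
5. -63.780333, -178.779417

Point 1:
  Latitude: 37′ + 46.9″ = 37.78167′; 33 + 37.78167/60 = 33.6296944
  N ⇒ keep positive
  Lon: 179 + 33/60 + 6.71/3600 = 179.5518639
  E ⇒ keep positive
Point 2:
  φ: 44′ + 50.4″ = 44.84000′; 61 + 44.84000/60 = 61.7473333
  S ⇒ negate
  λ: 15′ + 45.9″ = 15.76500′; 102 + 15.76500/60 = 102.2627500
  E ⇒ keep positive
Point 3:
  Lat: 80° + 34/60 + 54.6/3600 = 80 + 0.566667 + 0.015167 = 80.5818333
  N ⇒ keep positive
  Longitude: 45′ + 14″ = 45.23333′; 0 + 45.23333/60 = 0.7538889
  W ⇒ negate
Point 4:
  Latitude: 13° + 9/60 + 24/3600 = 13 + 0.150000 + 0.006667 = 13.1566667
  N ⇒ keep positive
  Lon: 27′ + 44.3″ = 27.73833′; 44 + 27.73833/60 = 44.4623056
  W ⇒ negate
Point 5:
  Latitude: 63° + 46/60 + 49.2/3600 = 63 + 0.766667 + 0.013667 = 63.7803333
  hemisphere S, so the sign is −
  Lon: 178° + 46/60 + 45.9/3600 = 178 + 0.766667 + 0.012750 = 178.7794167
  hemisphere W, so the sign is −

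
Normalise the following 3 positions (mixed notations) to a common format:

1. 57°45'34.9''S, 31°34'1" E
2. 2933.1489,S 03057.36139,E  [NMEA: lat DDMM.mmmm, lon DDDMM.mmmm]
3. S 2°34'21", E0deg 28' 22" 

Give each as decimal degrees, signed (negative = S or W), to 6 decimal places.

1. -57.759694, 31.566944
2. -29.552482, 30.956023
3. -2.572500, 0.472778

Point 1:
  Lat: 45′ + 34.9″ = 45.58167′; 57 + 45.58167/60 = 57.7596944
  S → negative
  Lon: 34′ + 1″ = 34.01667′; 31 + 34.01667/60 = 31.5669444
  E ⇒ keep positive
Point 2:
  φ: split at 2 digits → 29° and 33.1489′; 29 + 33.1489/60 = 29.5524817
  S ⇒ negate
  λ: split at 3 digits → 030° and 57.36139′; 30 + 57.36139/60 = 30.9560232
  E → positive
Point 3:
  φ: 2 + 34/60 + 21/3600 = 2.5725000
  S → negative
  Lon: 28′ + 22″ = 28.36667′; 0 + 28.36667/60 = 0.4727778
  E ⇒ keep positive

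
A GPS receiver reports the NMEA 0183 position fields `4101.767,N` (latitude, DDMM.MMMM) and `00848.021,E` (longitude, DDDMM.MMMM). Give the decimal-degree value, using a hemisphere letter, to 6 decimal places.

41.029450° N, 8.800350° E

Lat: split at 2 digits → 41° and 1.767′; 41 + 1.767/60 = 41.0294500
Longitude: split at 3 digits → 008° and 48.021′; 8 + 48.021/60 = 8.8003500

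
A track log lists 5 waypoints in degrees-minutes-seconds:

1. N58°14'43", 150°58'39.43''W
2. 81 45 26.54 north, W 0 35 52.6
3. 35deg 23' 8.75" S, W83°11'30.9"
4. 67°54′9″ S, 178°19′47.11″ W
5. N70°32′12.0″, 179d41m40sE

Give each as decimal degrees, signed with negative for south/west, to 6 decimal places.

Point 1:
  φ: 58 + 14/60 + 43/3600 = 58.2452778
  N → positive
  λ: 150 + 58/60 + 39.43/3600 = 150.9776194
  W ⇒ negate
Point 2:
  φ: 81 + 45/60 + 26.54/3600 = 81.7573722
  N ⇒ keep positive
  Lon: 35′ + 52.6″ = 35.87667′; 0 + 35.87667/60 = 0.5979444
  W → negative
Point 3:
  Latitude: 35° + 23/60 + 8.75/3600 = 35 + 0.383333 + 0.002431 = 35.3857639
  S → negative
  Longitude: 83 + 11/60 + 30.9/3600 = 83.1919167
  hemisphere W, so the sign is −
Point 4:
  Latitude: 54′ + 9″ = 54.15000′; 67 + 54.15000/60 = 67.9025000
  S → negative
  Lon: 178 + 19/60 + 47.11/3600 = 178.3297528
  hemisphere W, so the sign is −
Point 5:
  φ: 32′ + 12″ = 32.20000′; 70 + 32.20000/60 = 70.5366667
  N ⇒ keep positive
  Longitude: 179 + 41/60 + 40/3600 = 179.6944444
  E → positive

1. 58.245278, -150.977619
2. 81.757372, -0.597944
3. -35.385764, -83.191917
4. -67.902500, -178.329753
5. 70.536667, 179.694444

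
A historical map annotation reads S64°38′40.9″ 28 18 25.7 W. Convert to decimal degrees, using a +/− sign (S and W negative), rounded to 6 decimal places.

-64.644694, -28.307139

φ: 38′ + 40.9″ = 38.68167′; 64 + 38.68167/60 = 64.6446944
hemisphere S, so the sign is −
Lon: 28° + 18/60 + 25.7/3600 = 28 + 0.300000 + 0.007139 = 28.3071389
W → negative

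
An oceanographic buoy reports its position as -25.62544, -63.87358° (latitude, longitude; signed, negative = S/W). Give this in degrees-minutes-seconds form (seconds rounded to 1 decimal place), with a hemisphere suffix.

Latitude is negative → S; |value| = 25.625440
φ: 0.625440° → 37.52640′; 0.52640 × 60 = 31.584″
Longitude is negative → W; |value| = 63.873580
Longitude: whole degrees 63; 52.41480′ → 52′ and 24.888″

25°37′31.6″ S, 63°52′24.9″ W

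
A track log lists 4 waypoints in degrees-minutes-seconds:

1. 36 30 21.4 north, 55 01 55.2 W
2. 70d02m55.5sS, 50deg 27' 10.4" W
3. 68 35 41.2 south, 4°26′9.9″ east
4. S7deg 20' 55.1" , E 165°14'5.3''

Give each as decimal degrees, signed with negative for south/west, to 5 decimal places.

Point 1:
  Lat: 30′ + 21.4″ = 30.35667′; 36 + 30.35667/60 = 36.505944
  N → positive
  Longitude: 55 + 1/60 + 55.2/3600 = 55.032000
  W → negative
Point 2:
  φ: 70° + 2/60 + 55.5/3600 = 70 + 0.033333 + 0.015417 = 70.048750
  hemisphere S, so the sign is −
  λ: 50° + 27/60 + 10.4/3600 = 50 + 0.450000 + 0.002889 = 50.452889
  W → negative
Point 3:
  Latitude: 68° + 35/60 + 41.2/3600 = 68 + 0.583333 + 0.011444 = 68.594778
  S ⇒ negate
  Longitude: 26′ + 9.9″ = 26.16500′; 4 + 26.16500/60 = 4.436083
  E → positive
Point 4:
  Latitude: 7 + 20/60 + 55.1/3600 = 7.348639
  hemisphere S, so the sign is −
  Lon: 14′ + 5.3″ = 14.08833′; 165 + 14.08833/60 = 165.234806
  E ⇒ keep positive

1. 36.50594, -55.03200
2. -70.04875, -50.45289
3. -68.59478, 4.43608
4. -7.34864, 165.23481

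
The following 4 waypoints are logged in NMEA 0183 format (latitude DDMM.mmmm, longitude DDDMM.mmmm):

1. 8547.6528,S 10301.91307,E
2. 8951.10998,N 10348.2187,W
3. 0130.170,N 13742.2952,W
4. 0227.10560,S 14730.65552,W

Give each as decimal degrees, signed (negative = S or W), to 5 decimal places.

Point 1:
  Latitude: degrees = first 2 digits = 85, minutes = 47.6528; 85 + 47.6528/60 = 85.794213
  hemisphere S, so the sign is −
  Lon: degrees = first 3 digits = 103, minutes = 1.91307; 103 + 1.91307/60 = 103.031885
  E → positive
Point 2:
  Lat: degrees = first 2 digits = 89, minutes = 51.10998; 89 + 51.10998/60 = 89.851833
  N ⇒ keep positive
  λ: degrees = first 3 digits = 103, minutes = 48.2187; 103 + 48.2187/60 = 103.803645
  hemisphere W, so the sign is −
Point 3:
  Lat: split at 2 digits → 01° and 30.17′; 1 + 30.17/60 = 1.502833
  N → positive
  Lon: degrees = first 3 digits = 137, minutes = 42.2952; 137 + 42.2952/60 = 137.704920
  hemisphere W, so the sign is −
Point 4:
  Lat: split at 2 digits → 02° and 27.1056′; 2 + 27.1056/60 = 2.451760
  hemisphere S, so the sign is −
  Longitude: degrees = first 3 digits = 147, minutes = 30.65552; 147 + 30.65552/60 = 147.510925
  W → negative

1. -85.79421, 103.03188
2. 89.85183, -103.80365
3. 1.50283, -137.70492
4. -2.45176, -147.51093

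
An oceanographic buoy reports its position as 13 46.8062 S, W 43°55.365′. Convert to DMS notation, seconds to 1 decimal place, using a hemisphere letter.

φ: fractional minutes 0.80620 × 60 = 48.372″
Lon: fractional minutes 0.36500 × 60 = 21.900″

13°46′48.4″ S, 43°55′21.9″ W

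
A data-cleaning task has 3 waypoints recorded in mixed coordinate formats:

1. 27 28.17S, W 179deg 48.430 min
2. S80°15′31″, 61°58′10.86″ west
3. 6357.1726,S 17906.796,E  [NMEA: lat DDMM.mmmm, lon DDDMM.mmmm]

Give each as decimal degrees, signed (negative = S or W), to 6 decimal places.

1. -27.469500, -179.807167
2. -80.258611, -61.969683
3. -63.952877, 179.113267

Point 1:
  φ: 28.17′ = 0.469500°; total 27.4695000
  S → negative
  λ: 48.43′ = 0.807167°; total 179.8071667
  W → negative
Point 2:
  Latitude: 80° + 15/60 + 31/3600 = 80 + 0.250000 + 0.008611 = 80.2586111
  hemisphere S, so the sign is −
  Lon: 58′ + 10.86″ = 58.18100′; 61 + 58.18100/60 = 61.9696833
  W → negative
Point 3:
  Lat: degrees = first 2 digits = 63, minutes = 57.1726; 63 + 57.1726/60 = 63.9528767
  S ⇒ negate
  Longitude: degrees = first 3 digits = 179, minutes = 6.796; 179 + 6.796/60 = 179.1132667
  E → positive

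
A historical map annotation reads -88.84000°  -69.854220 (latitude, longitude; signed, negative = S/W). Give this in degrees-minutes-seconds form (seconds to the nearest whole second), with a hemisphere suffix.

Latitude is negative → S; |value| = 88.840000
φ: 0.840000 × 60 = 50.40000′ → 50′, remainder × 60 = 24.00″
Longitude is negative → W; |value| = 69.854220
Longitude: 0.854220° → 51.25320′; 0.25320 × 60 = 15.19″

88°50′24″ S, 69°51′15″ W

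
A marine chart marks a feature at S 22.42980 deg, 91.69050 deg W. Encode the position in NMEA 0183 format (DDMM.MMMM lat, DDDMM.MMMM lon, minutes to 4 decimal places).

φ: fractional part 0.429800 → 25.788000 minutes
Longitude: 91° + 0.690500 × 60 = 91° 41.430000′

2225.7880,S / 09141.4300,W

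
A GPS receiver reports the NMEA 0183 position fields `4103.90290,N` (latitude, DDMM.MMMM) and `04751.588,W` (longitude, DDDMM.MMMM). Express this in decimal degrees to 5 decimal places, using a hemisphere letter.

41.06505° N, 47.85980° W

Lat: degrees = first 2 digits = 41, minutes = 3.9029; 41 + 3.9029/60 = 41.065048
Longitude: degrees = first 3 digits = 47, minutes = 51.588; 47 + 51.588/60 = 47.859800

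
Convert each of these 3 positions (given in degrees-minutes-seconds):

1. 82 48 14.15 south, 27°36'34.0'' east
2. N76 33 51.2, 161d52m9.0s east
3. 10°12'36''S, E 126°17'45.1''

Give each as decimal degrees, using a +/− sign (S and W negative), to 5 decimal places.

1. -82.80393, 27.60944
2. 76.56422, 161.86917
3. -10.21000, 126.29586

Point 1:
  φ: 82° + 48/60 + 14.15/3600 = 82 + 0.800000 + 0.003931 = 82.803931
  hemisphere S, so the sign is −
  λ: 27 + 36/60 + 34/3600 = 27.609444
  E ⇒ keep positive
Point 2:
  φ: 76° + 33/60 + 51.2/3600 = 76 + 0.550000 + 0.014222 = 76.564222
  N ⇒ keep positive
  λ: 52′ + 9″ = 52.15000′; 161 + 52.15000/60 = 161.869167
  E ⇒ keep positive
Point 3:
  φ: 12′ + 36″ = 12.60000′; 10 + 12.60000/60 = 10.210000
  hemisphere S, so the sign is −
  λ: 126 + 17/60 + 45.1/3600 = 126.295861
  E ⇒ keep positive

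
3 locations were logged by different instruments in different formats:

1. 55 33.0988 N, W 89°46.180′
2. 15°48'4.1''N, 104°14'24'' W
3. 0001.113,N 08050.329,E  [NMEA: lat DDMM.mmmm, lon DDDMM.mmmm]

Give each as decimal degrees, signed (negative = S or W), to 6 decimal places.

1. 55.551647, -89.769667
2. 15.801139, -104.240000
3. 0.018550, 80.838817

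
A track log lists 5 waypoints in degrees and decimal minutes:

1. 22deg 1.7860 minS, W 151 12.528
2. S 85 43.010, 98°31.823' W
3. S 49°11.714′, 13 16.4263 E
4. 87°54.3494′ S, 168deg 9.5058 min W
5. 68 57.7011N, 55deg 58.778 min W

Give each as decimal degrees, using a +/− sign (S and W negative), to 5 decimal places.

Point 1:
  Latitude: 1.786′ = 0.029767°; total 22.029767
  hemisphere S, so the sign is −
  λ: 151 + 12.528/60 = 151.208800
  W → negative
Point 2:
  φ: 43.01′ = 0.716833°; total 85.716833
  S → negative
  λ: 98 + 31.823/60 = 98.530383
  hemisphere W, so the sign is −
Point 3:
  φ: 11.714′ = 0.195233°; total 49.195233
  S ⇒ negate
  λ: 13 + 16.4263/60 = 13.273772
  E → positive
Point 4:
  Lat: 54.3494′ = 0.905823°; total 87.905823
  hemisphere S, so the sign is −
  Lon: 9.5058′ = 0.158430°; total 168.158430
  hemisphere W, so the sign is −
Point 5:
  Latitude: 68 + 57.7011/60 = 68.961685
  N → positive
  Longitude: 55 + 58.778/60 = 55.979633
  hemisphere W, so the sign is −

1. -22.02977, -151.20880
2. -85.71683, -98.53038
3. -49.19523, 13.27377
4. -87.90582, -168.15843
5. 68.96169, -55.97963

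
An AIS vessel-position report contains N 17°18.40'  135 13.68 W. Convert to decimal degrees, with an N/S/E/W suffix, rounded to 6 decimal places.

17.306667° N, 135.228000° W

Latitude: 17 + 18.4/60 = 17.3066667
Longitude: 13.68′ = 0.228000°; total 135.2280000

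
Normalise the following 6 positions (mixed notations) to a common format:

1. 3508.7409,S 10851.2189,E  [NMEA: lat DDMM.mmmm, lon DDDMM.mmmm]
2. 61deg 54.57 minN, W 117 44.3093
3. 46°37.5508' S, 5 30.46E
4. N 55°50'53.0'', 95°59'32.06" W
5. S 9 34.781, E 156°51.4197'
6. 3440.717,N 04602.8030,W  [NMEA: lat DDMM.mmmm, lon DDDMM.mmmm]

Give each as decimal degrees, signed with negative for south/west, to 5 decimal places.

1. -35.14568, 108.85365
2. 61.90950, -117.73849
3. -46.62585, 5.50767
4. 55.84806, -95.99224
5. -9.57968, 156.85700
6. 34.67862, -46.04672

Point 1:
  Latitude: degrees = first 2 digits = 35, minutes = 8.7409; 35 + 8.7409/60 = 35.145682
  hemisphere S, so the sign is −
  Longitude: degrees = first 3 digits = 108, minutes = 51.2189; 108 + 51.2189/60 = 108.853648
  E → positive
Point 2:
  φ: 61 + 54.57/60 = 61.909500
  N → positive
  Longitude: 117 + 44.3093/60 = 117.738488
  W → negative
Point 3:
  Lat: 46 + 37.5508/60 = 46.625847
  S → negative
  Lon: 30.46′ = 0.507667°; total 5.507667
  E ⇒ keep positive
Point 4:
  Latitude: 55 + 50/60 + 53/3600 = 55.848056
  N ⇒ keep positive
  Lon: 59′ + 32.06″ = 59.53433′; 95 + 59.53433/60 = 95.992239
  W ⇒ negate
Point 5:
  Lat: 9 + 34.781/60 = 9.579683
  S → negative
  Lon: 51.4197′ = 0.856995°; total 156.856995
  E ⇒ keep positive
Point 6:
  Lat: split at 2 digits → 34° and 40.717′; 34 + 40.717/60 = 34.678617
  N → positive
  λ: degrees = first 3 digits = 46, minutes = 2.803; 46 + 2.803/60 = 46.046717
  hemisphere W, so the sign is −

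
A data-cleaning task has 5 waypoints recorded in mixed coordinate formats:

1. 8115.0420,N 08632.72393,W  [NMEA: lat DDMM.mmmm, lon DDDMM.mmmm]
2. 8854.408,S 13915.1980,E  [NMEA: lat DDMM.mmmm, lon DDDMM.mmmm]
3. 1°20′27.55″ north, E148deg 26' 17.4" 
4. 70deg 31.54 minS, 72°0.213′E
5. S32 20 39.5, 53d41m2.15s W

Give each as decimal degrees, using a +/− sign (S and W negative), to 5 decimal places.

1. 81.25070, -86.54540
2. -88.90680, 139.25330
3. 1.34099, 148.43817
4. -70.52567, 72.00355
5. -32.34431, -53.68393

Point 1:
  Latitude: degrees = first 2 digits = 81, minutes = 15.042; 81 + 15.042/60 = 81.250700
  N ⇒ keep positive
  Lon: degrees = first 3 digits = 86, minutes = 32.72393; 86 + 32.72393/60 = 86.545399
  hemisphere W, so the sign is −
Point 2:
  φ: split at 2 digits → 88° and 54.408′; 88 + 54.408/60 = 88.906800
  S ⇒ negate
  Lon: degrees = first 3 digits = 139, minutes = 15.198; 139 + 15.198/60 = 139.253300
  E → positive
Point 3:
  Latitude: 1 + 20/60 + 27.55/3600 = 1.340986
  N ⇒ keep positive
  λ: 148 + 26/60 + 17.4/3600 = 148.438167
  E ⇒ keep positive
Point 4:
  φ: 31.54′ = 0.525667°; total 70.525667
  S ⇒ negate
  λ: 72 + 0.213/60 = 72.003550
  E → positive
Point 5:
  Latitude: 20′ + 39.5″ = 20.65833′; 32 + 20.65833/60 = 32.344306
  S ⇒ negate
  Lon: 53 + 41/60 + 2.15/3600 = 53.683931
  W ⇒ negate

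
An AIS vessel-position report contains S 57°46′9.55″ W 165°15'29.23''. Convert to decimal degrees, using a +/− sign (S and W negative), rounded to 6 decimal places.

Lat: 46′ + 9.55″ = 46.15917′; 57 + 46.15917/60 = 57.7693194
hemisphere S, so the sign is −
Lon: 15′ + 29.23″ = 15.48717′; 165 + 15.48717/60 = 165.2581194
W ⇒ negate

-57.769319, -165.258119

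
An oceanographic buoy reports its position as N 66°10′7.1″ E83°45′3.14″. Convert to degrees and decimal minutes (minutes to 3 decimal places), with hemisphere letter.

66° 10.118′ N, 83° 45.052′ E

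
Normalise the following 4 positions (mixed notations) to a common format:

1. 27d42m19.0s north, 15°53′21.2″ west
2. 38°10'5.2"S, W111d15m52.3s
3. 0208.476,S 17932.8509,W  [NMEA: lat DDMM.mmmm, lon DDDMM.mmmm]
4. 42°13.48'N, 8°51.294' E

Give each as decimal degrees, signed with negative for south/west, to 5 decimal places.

Point 1:
  φ: 27° + 42/60 + 19/3600 = 27 + 0.700000 + 0.005278 = 27.705278
  N ⇒ keep positive
  λ: 15° + 53/60 + 21.2/3600 = 15 + 0.883333 + 0.005889 = 15.889222
  W → negative
Point 2:
  Lat: 38° + 10/60 + 5.2/3600 = 38 + 0.166667 + 0.001444 = 38.168111
  S ⇒ negate
  Lon: 15′ + 52.3″ = 15.87167′; 111 + 15.87167/60 = 111.264528
  W → negative
Point 3:
  φ: split at 2 digits → 02° and 8.476′; 2 + 8.476/60 = 2.141267
  hemisphere S, so the sign is −
  λ: degrees = first 3 digits = 179, minutes = 32.8509; 179 + 32.8509/60 = 179.547515
  W ⇒ negate
Point 4:
  Latitude: 13.48′ = 0.224667°; total 42.224667
  N → positive
  Longitude: 8 + 51.294/60 = 8.854900
  E → positive

1. 27.70528, -15.88922
2. -38.16811, -111.26453
3. -2.14127, -179.54752
4. 42.22467, 8.85490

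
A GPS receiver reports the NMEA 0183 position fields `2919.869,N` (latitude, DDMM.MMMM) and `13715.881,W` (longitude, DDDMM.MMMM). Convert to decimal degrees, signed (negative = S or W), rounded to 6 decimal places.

29.331150, -137.264683

Latitude: split at 2 digits → 29° and 19.869′; 29 + 19.869/60 = 29.3311500
N ⇒ keep positive
λ: degrees = first 3 digits = 137, minutes = 15.881; 137 + 15.881/60 = 137.2646833
hemisphere W, so the sign is −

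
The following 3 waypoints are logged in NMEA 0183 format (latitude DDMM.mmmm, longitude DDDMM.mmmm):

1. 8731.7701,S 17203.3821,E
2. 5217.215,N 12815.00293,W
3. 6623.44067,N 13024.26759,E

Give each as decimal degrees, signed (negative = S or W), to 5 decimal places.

1. -87.52950, 172.05637
2. 52.28692, -128.25005
3. 66.39068, 130.40446

Point 1:
  φ: degrees = first 2 digits = 87, minutes = 31.7701; 87 + 31.7701/60 = 87.529502
  S → negative
  Longitude: degrees = first 3 digits = 172, minutes = 3.3821; 172 + 3.3821/60 = 172.056368
  E ⇒ keep positive
Point 2:
  φ: degrees = first 2 digits = 52, minutes = 17.215; 52 + 17.215/60 = 52.286917
  N ⇒ keep positive
  λ: degrees = first 3 digits = 128, minutes = 15.00293; 128 + 15.00293/60 = 128.250049
  hemisphere W, so the sign is −
Point 3:
  Latitude: split at 2 digits → 66° and 23.44067′; 66 + 23.44067/60 = 66.390678
  N ⇒ keep positive
  Lon: degrees = first 3 digits = 130, minutes = 24.26759; 130 + 24.26759/60 = 130.404460
  E → positive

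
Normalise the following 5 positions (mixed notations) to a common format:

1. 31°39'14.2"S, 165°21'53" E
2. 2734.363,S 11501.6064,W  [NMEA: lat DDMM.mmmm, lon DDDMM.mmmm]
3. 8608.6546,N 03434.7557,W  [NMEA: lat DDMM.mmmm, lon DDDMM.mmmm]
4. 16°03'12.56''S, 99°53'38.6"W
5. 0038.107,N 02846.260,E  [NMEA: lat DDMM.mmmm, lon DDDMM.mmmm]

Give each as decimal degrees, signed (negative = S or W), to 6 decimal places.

Point 1:
  φ: 39′ + 14.2″ = 39.23667′; 31 + 39.23667/60 = 31.6539444
  hemisphere S, so the sign is −
  Longitude: 165 + 21/60 + 53/3600 = 165.3647222
  E ⇒ keep positive
Point 2:
  Lat: split at 2 digits → 27° and 34.363′; 27 + 34.363/60 = 27.5727167
  hemisphere S, so the sign is −
  Longitude: split at 3 digits → 115° and 1.6064′; 115 + 1.6064/60 = 115.0267733
  hemisphere W, so the sign is −
Point 3:
  Lat: split at 2 digits → 86° and 8.6546′; 86 + 8.6546/60 = 86.1442433
  N ⇒ keep positive
  Lon: split at 3 digits → 034° and 34.7557′; 34 + 34.7557/60 = 34.5792617
  hemisphere W, so the sign is −
Point 4:
  Latitude: 16° + 3/60 + 12.56/3600 = 16 + 0.050000 + 0.003489 = 16.0534889
  S → negative
  Longitude: 99 + 53/60 + 38.6/3600 = 99.8940556
  W → negative
Point 5:
  φ: degrees = first 2 digits = 0, minutes = 38.107; 0 + 38.107/60 = 0.6351167
  N ⇒ keep positive
  Lon: degrees = first 3 digits = 28, minutes = 46.26; 28 + 46.26/60 = 28.7710000
  E → positive

1. -31.653944, 165.364722
2. -27.572717, -115.026773
3. 86.144243, -34.579262
4. -16.053489, -99.894056
5. 0.635117, 28.771000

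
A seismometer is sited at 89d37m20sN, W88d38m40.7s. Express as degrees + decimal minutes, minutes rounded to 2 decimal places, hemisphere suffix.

φ: seconds/60 = 0.33333; minutes = 37 + 0.33333 = 37.3333
λ: 38 + 40.7/60 = 38.6783′

89° 37.33′ N, 88° 38.68′ W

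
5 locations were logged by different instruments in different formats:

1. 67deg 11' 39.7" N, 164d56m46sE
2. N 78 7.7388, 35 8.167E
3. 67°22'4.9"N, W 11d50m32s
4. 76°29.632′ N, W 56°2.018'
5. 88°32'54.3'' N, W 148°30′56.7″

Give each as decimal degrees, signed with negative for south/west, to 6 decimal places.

1. 67.194361, 164.946111
2. 78.128980, 35.136117
3. 67.368028, -11.842222
4. 76.493867, -56.033633
5. 88.548417, -148.515750

Point 1:
  Latitude: 67 + 11/60 + 39.7/3600 = 67.1943611
  N ⇒ keep positive
  λ: 164° + 56/60 + 46/3600 = 164 + 0.933333 + 0.012778 = 164.9461111
  E → positive
Point 2:
  Latitude: 78 + 7.7388/60 = 78.1289800
  N ⇒ keep positive
  Longitude: 35 + 8.167/60 = 35.1361167
  E → positive
Point 3:
  φ: 67° + 22/60 + 4.9/3600 = 67 + 0.366667 + 0.001361 = 67.3680278
  N → positive
  Lon: 11 + 50/60 + 32/3600 = 11.8422222
  W ⇒ negate
Point 4:
  Lat: 76 + 29.632/60 = 76.4938667
  N ⇒ keep positive
  λ: 56 + 2.018/60 = 56.0336333
  W ⇒ negate
Point 5:
  Lat: 32′ + 54.3″ = 32.90500′; 88 + 32.90500/60 = 88.5484167
  N ⇒ keep positive
  Longitude: 30′ + 56.7″ = 30.94500′; 148 + 30.94500/60 = 148.5157500
  W ⇒ negate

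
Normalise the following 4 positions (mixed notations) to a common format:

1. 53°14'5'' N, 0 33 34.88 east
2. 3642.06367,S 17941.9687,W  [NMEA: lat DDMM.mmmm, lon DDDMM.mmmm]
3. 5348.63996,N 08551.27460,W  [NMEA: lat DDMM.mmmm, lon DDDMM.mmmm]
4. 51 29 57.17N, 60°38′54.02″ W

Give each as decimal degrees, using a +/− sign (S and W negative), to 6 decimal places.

1. 53.234722, 0.559689
2. -36.701061, -179.699478
3. 53.810666, -85.854577
4. 51.499214, -60.648339

Point 1:
  Latitude: 53 + 14/60 + 5/3600 = 53.2347222
  N ⇒ keep positive
  λ: 0 + 33/60 + 34.88/3600 = 0.5596889
  E → positive
Point 2:
  Lat: degrees = first 2 digits = 36, minutes = 42.06367; 36 + 42.06367/60 = 36.7010612
  hemisphere S, so the sign is −
  λ: split at 3 digits → 179° and 41.9687′; 179 + 41.9687/60 = 179.6994783
  W ⇒ negate
Point 3:
  Latitude: split at 2 digits → 53° and 48.63996′; 53 + 48.63996/60 = 53.8106660
  N ⇒ keep positive
  λ: split at 3 digits → 085° and 51.2746′; 85 + 51.2746/60 = 85.8545767
  W → negative
Point 4:
  Latitude: 51 + 29/60 + 57.17/3600 = 51.4992139
  N ⇒ keep positive
  λ: 60 + 38/60 + 54.02/3600 = 60.6483389
  hemisphere W, so the sign is −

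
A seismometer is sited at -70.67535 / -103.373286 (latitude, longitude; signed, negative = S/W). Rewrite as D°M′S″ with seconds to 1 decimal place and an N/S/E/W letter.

Latitude is negative → S; |value| = 70.675350
Lat: 0.675350 × 60 = 40.52100′ → 40′, remainder × 60 = 31.260″
Longitude is negative → W; |value| = 103.373286
Lon: 0.373286 × 60 = 22.39716′ → 22′, remainder × 60 = 23.830″

70°40′31.3″ S, 103°22′23.8″ W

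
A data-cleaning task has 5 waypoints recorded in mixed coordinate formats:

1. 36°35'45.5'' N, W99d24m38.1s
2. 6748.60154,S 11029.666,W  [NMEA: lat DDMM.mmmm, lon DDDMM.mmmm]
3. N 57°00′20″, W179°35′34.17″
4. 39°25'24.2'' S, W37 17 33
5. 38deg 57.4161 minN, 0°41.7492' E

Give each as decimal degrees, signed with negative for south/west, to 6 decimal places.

Point 1:
  φ: 36° + 35/60 + 45.5/3600 = 36 + 0.583333 + 0.012639 = 36.5959722
  N → positive
  Longitude: 99° + 24/60 + 38.1/3600 = 99 + 0.400000 + 0.010583 = 99.4105833
  W → negative
Point 2:
  Latitude: degrees = first 2 digits = 67, minutes = 48.60154; 67 + 48.60154/60 = 67.8100257
  S ⇒ negate
  Longitude: degrees = first 3 digits = 110, minutes = 29.666; 110 + 29.666/60 = 110.4944333
  hemisphere W, so the sign is −
Point 3:
  Lat: 57° + 0/60 + 20/3600 = 57 + 0.000000 + 0.005556 = 57.0055556
  N ⇒ keep positive
  Lon: 179 + 35/60 + 34.17/3600 = 179.5928250
  W ⇒ negate
Point 4:
  φ: 39 + 25/60 + 24.2/3600 = 39.4233889
  S → negative
  Longitude: 37° + 17/60 + 33/3600 = 37 + 0.283333 + 0.009167 = 37.2925000
  W → negative
Point 5:
  Latitude: 57.4161′ = 0.956935°; total 38.9569350
  N ⇒ keep positive
  Lon: 0 + 41.7492/60 = 0.6958200
  E → positive

1. 36.595972, -99.410583
2. -67.810026, -110.494433
3. 57.005556, -179.592825
4. -39.423389, -37.292500
5. 38.956935, 0.695820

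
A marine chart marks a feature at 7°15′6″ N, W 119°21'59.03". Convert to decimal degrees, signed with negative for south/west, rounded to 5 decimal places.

Lat: 7° + 15/60 + 6/3600 = 7 + 0.250000 + 0.001667 = 7.251667
N ⇒ keep positive
Lon: 119° + 21/60 + 59.03/3600 = 119 + 0.350000 + 0.016397 = 119.366397
W ⇒ negate

7.25167, -119.36640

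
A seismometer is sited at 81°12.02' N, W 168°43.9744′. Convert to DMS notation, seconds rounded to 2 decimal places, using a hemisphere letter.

81°12′1.20″ N, 168°43′58.46″ W

Latitude: fractional minutes 0.02000 × 60 = 1.2000″
Lon: 43.97440′ → 43′ and 0.97440 × 60 = 58.4640″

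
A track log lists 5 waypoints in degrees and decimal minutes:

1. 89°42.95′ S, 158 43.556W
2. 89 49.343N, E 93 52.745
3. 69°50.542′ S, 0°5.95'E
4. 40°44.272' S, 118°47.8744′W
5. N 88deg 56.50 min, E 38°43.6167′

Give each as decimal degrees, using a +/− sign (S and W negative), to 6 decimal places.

1. -89.715833, -158.725933
2. 89.822383, 93.879083
3. -69.842367, 0.099167
4. -40.737867, -118.797907
5. 88.941667, 38.726945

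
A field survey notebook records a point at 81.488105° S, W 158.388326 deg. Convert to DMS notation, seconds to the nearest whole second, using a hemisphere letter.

81°29′17″ S, 158°23′18″ W

φ: 0.488105° → 29.28630′; 0.28630 × 60 = 17.18″
λ: 0.388326° → 23.29956′; 0.29956 × 60 = 17.97″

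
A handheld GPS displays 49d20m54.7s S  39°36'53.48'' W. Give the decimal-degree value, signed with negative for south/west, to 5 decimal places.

-49.34853, -39.61486

Lat: 20′ + 54.7″ = 20.91167′; 49 + 20.91167/60 = 49.348528
hemisphere S, so the sign is −
Lon: 39° + 36/60 + 53.48/3600 = 39 + 0.600000 + 0.014856 = 39.614856
hemisphere W, so the sign is −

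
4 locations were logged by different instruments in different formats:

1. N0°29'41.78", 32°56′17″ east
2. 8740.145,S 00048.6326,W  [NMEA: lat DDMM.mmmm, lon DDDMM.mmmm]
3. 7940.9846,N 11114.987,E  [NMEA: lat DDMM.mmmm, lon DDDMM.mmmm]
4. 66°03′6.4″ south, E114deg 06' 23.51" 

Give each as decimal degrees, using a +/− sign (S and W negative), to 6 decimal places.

1. 0.494939, 32.938056
2. -87.669083, -0.810543
3. 79.683077, 111.249783
4. -66.051778, 114.106531

Point 1:
  Latitude: 0 + 29/60 + 41.78/3600 = 0.4949389
  N ⇒ keep positive
  Longitude: 56′ + 17″ = 56.28333′; 32 + 56.28333/60 = 32.9380556
  E ⇒ keep positive
Point 2:
  φ: split at 2 digits → 87° and 40.145′; 87 + 40.145/60 = 87.6690833
  hemisphere S, so the sign is −
  λ: degrees = first 3 digits = 0, minutes = 48.6326; 0 + 48.6326/60 = 0.8105433
  W → negative
Point 3:
  φ: split at 2 digits → 79° and 40.9846′; 79 + 40.9846/60 = 79.6830767
  N ⇒ keep positive
  λ: degrees = first 3 digits = 111, minutes = 14.987; 111 + 14.987/60 = 111.2497833
  E → positive
Point 4:
  Lat: 66 + 3/60 + 6.4/3600 = 66.0517778
  hemisphere S, so the sign is −
  Longitude: 6′ + 23.51″ = 6.39183′; 114 + 6.39183/60 = 114.1065306
  E → positive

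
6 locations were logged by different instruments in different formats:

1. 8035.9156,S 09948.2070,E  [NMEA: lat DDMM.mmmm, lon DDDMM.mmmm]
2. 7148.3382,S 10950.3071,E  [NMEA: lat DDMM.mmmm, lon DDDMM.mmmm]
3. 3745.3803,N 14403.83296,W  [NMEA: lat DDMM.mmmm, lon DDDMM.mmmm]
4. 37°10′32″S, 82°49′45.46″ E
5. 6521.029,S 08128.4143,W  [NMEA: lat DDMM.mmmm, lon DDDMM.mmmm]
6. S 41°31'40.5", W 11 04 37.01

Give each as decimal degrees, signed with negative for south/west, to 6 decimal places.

Point 1:
  Lat: degrees = first 2 digits = 80, minutes = 35.9156; 80 + 35.9156/60 = 80.5985933
  hemisphere S, so the sign is −
  Longitude: degrees = first 3 digits = 99, minutes = 48.207; 99 + 48.207/60 = 99.8034500
  E → positive
Point 2:
  Lat: split at 2 digits → 71° and 48.3382′; 71 + 48.3382/60 = 71.8056367
  S ⇒ negate
  Lon: split at 3 digits → 109° and 50.3071′; 109 + 50.3071/60 = 109.8384517
  E → positive
Point 3:
  Lat: split at 2 digits → 37° and 45.3803′; 37 + 45.3803/60 = 37.7563383
  N → positive
  Lon: split at 3 digits → 144° and 3.83296′; 144 + 3.83296/60 = 144.0638827
  hemisphere W, so the sign is −
Point 4:
  φ: 37° + 10/60 + 32/3600 = 37 + 0.166667 + 0.008889 = 37.1755556
  S ⇒ negate
  Lon: 82° + 49/60 + 45.46/3600 = 82 + 0.816667 + 0.012628 = 82.8292944
  E → positive
Point 5:
  φ: degrees = first 2 digits = 65, minutes = 21.029; 65 + 21.029/60 = 65.3504833
  S ⇒ negate
  λ: degrees = first 3 digits = 81, minutes = 28.4143; 81 + 28.4143/60 = 81.4735717
  hemisphere W, so the sign is −
Point 6:
  Latitude: 31′ + 40.5″ = 31.67500′; 41 + 31.67500/60 = 41.5279167
  S → negative
  Longitude: 4′ + 37.01″ = 4.61683′; 11 + 4.61683/60 = 11.0769472
  W ⇒ negate

1. -80.598593, 99.803450
2. -71.805637, 109.838452
3. 37.756338, -144.063883
4. -37.175556, 82.829294
5. -65.350483, -81.473572
6. -41.527917, -11.076947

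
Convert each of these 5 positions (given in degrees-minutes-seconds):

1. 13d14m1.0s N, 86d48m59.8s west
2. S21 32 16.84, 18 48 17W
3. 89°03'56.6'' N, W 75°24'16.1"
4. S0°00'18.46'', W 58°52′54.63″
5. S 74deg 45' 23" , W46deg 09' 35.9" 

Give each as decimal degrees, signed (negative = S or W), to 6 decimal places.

Point 1:
  φ: 13 + 14/60 + 1/3600 = 13.2336111
  N → positive
  Lon: 48′ + 59.8″ = 48.99667′; 86 + 48.99667/60 = 86.8166111
  hemisphere W, so the sign is −
Point 2:
  φ: 32′ + 16.84″ = 32.28067′; 21 + 32.28067/60 = 21.5380111
  hemisphere S, so the sign is −
  λ: 18° + 48/60 + 17/3600 = 18 + 0.800000 + 0.004722 = 18.8047222
  W ⇒ negate
Point 3:
  Latitude: 3′ + 56.6″ = 3.94333′; 89 + 3.94333/60 = 89.0657222
  N ⇒ keep positive
  λ: 24′ + 16.1″ = 24.26833′; 75 + 24.26833/60 = 75.4044722
  W → negative
Point 4:
  Latitude: 0 + 0/60 + 18.46/3600 = 0.0051278
  hemisphere S, so the sign is −
  Longitude: 58 + 52/60 + 54.63/3600 = 58.8818417
  W ⇒ negate
Point 5:
  Latitude: 74° + 45/60 + 23/3600 = 74 + 0.750000 + 0.006389 = 74.7563889
  S ⇒ negate
  Lon: 46 + 9/60 + 35.9/3600 = 46.1599722
  W → negative

1. 13.233611, -86.816611
2. -21.538011, -18.804722
3. 89.065722, -75.404472
4. -0.005128, -58.881842
5. -74.756389, -46.159972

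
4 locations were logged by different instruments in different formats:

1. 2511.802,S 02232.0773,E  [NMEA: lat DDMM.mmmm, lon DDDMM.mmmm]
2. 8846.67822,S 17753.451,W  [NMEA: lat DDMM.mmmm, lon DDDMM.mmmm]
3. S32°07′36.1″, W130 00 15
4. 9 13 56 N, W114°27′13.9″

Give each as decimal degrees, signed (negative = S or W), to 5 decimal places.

1. -25.19670, 22.53462
2. -88.77797, -177.89085
3. -32.12669, -130.00417
4. 9.23222, -114.45386

Point 1:
  Lat: degrees = first 2 digits = 25, minutes = 11.802; 25 + 11.802/60 = 25.196700
  S ⇒ negate
  Lon: split at 3 digits → 022° and 32.0773′; 22 + 32.0773/60 = 22.534622
  E → positive
Point 2:
  Lat: split at 2 digits → 88° and 46.67822′; 88 + 46.67822/60 = 88.777970
  S → negative
  λ: split at 3 digits → 177° and 53.451′; 177 + 53.451/60 = 177.890850
  W ⇒ negate
Point 3:
  φ: 32 + 7/60 + 36.1/3600 = 32.126694
  S → negative
  Lon: 0′ + 15″ = 0.25000′; 130 + 0.25000/60 = 130.004167
  W → negative
Point 4:
  φ: 9 + 13/60 + 56/3600 = 9.232222
  N → positive
  λ: 27′ + 13.9″ = 27.23167′; 114 + 27.23167/60 = 114.453861
  W ⇒ negate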